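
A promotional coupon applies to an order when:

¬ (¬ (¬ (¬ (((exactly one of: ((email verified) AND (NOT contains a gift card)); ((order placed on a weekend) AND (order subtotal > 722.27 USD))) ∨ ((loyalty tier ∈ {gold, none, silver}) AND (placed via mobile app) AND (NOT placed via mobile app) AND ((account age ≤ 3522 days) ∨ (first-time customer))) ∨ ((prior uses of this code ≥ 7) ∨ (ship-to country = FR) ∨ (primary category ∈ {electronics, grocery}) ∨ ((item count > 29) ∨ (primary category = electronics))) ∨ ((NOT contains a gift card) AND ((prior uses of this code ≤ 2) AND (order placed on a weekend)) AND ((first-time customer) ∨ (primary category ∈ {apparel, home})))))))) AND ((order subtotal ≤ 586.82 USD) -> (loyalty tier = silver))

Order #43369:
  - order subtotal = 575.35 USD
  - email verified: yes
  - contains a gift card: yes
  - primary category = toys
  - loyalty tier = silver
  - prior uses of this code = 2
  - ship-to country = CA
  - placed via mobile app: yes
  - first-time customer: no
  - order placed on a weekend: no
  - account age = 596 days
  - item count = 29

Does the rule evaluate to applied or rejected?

Atomic conditions:
  email verified: yes → true
  NOT contains a gift card: yes → false
  order placed on a weekend: no → false
  order subtotal > 722.27 USD: 575.35 > 722.27 is false
  loyalty tier ∈ {gold, none, silver}: silver is in the set → true
  placed via mobile app: yes → true
  NOT placed via mobile app: yes → false
  account age ≤ 3522 days: 596 ≤ 3522 is true
  first-time customer: no → false
  prior uses of this code ≥ 7: 2 ≥ 7 is false
  ship-to country = FR: CA == FR is false
  primary category ∈ {electronics, grocery}: toys is not in the set → false
  item count > 29: 29 > 29 is false
  primary category = electronics: toys == electronics is false
  prior uses of this code ≤ 2: 2 ≤ 2 is true
  primary category ∈ {apparel, home}: toys is not in the set → false
  order subtotal ≤ 586.82 USD: 575.35 ≤ 586.82 is true
  loyalty tier = silver: silver == silver is true
Combine:
[1.1.1.1.1.1.1] true AND false = false
[1.1.1.1.1.1.2] false AND false = false
[1.1.1.1.1.1] exactly-one(false, false) = false
[1.1.1.1.1.2.4] true OR false = true
[1.1.1.1.1.2] true AND true AND false AND true = false
[1.1.1.1.1.3.4] false OR false = false
[1.1.1.1.1.3] false OR false OR false OR false = false
[1.1.1.1.1.4.2] true AND false = false
[1.1.1.1.1.4.3] false OR false = false
[1.1.1.1.1.4] false AND false AND false = false
[1.1.1.1.1] false OR false OR false OR false = false
[1.1.1.1] NOT false = true
[1.1.1] NOT true = false
[1.1] NOT false = true
[1] NOT true = false
[2] true → true = true
[root] false AND true = false
Overall: false → rejected

Rejected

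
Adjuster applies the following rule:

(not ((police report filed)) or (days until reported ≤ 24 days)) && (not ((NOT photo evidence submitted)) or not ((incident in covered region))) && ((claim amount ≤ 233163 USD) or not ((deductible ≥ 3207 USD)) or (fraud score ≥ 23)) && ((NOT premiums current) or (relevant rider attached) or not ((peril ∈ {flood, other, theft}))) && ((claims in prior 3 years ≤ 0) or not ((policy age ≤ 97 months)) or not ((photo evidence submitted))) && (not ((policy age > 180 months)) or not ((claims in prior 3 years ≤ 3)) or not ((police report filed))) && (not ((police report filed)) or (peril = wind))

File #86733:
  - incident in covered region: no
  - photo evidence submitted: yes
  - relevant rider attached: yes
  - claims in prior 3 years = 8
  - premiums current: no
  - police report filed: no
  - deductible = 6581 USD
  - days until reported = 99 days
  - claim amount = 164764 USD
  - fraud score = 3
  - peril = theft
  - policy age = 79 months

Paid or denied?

Atomic conditions:
  police report filed: no → false
  days until reported ≤ 24 days: 99 ≤ 24 is false
  NOT photo evidence submitted: yes → false
  incident in covered region: no → false
  claim amount ≤ 233163 USD: 164764 ≤ 233163 is true
  deductible ≥ 3207 USD: 6581 ≥ 3207 is true
  fraud score ≥ 23: 3 ≥ 23 is false
  NOT premiums current: no → true
  relevant rider attached: yes → true
  peril ∈ {flood, other, theft}: theft is in the set → true
  claims in prior 3 years ≤ 0: 8 ≤ 0 is false
  policy age ≤ 97 months: 79 ≤ 97 is true
  photo evidence submitted: yes → true
  policy age > 180 months: 79 > 180 is false
  claims in prior 3 years ≤ 3: 8 ≤ 3 is false
  peril = wind: theft == wind is false
Combine:
[1.1] NOT false = true
[1] true OR false = true
[2.1] NOT false = true
[2.2] NOT false = true
[2] true OR true = true
[3.2] NOT true = false
[3] true OR false OR false = true
[4.3] NOT true = false
[4] true OR true OR false = true
[5.2] NOT true = false
[5.3] NOT true = false
[5] false OR false OR false = false
[6.1] NOT false = true
[6.2] NOT false = true
[6.3] NOT false = true
[6] true OR true OR true = true
[7.1] NOT false = true
[7] true OR false = true
[root] true AND true AND true AND true AND false AND true AND true = false
Overall: false → denied

Denied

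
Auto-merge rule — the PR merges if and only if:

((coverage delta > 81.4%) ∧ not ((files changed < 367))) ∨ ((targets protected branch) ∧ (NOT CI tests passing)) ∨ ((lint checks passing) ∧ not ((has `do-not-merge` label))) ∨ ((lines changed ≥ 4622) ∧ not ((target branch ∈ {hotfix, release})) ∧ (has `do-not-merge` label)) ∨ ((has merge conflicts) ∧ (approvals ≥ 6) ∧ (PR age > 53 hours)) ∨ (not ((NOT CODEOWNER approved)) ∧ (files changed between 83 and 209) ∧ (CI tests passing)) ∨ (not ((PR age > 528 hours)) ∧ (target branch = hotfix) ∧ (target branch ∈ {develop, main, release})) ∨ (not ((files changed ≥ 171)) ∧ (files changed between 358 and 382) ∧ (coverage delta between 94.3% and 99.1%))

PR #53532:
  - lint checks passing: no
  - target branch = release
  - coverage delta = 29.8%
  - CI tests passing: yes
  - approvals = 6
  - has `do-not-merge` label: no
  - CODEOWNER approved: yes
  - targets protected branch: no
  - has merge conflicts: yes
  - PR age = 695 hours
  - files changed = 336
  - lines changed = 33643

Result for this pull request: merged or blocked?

Atomic conditions:
  coverage delta > 81.4%: 29.8 > 81.4 is false
  files changed < 367: 336 < 367 is true
  targets protected branch: no → false
  NOT CI tests passing: yes → false
  lint checks passing: no → false
  has `do-not-merge` label: no → false
  lines changed ≥ 4622: 33643 ≥ 4622 is true
  target branch ∈ {hotfix, release}: release is in the set → true
  has merge conflicts: yes → true
  approvals ≥ 6: 6 ≥ 6 is true
  PR age > 53 hours: 695 > 53 is true
  NOT CODEOWNER approved: yes → false
  files changed between 83 and 209: 336 in [83, 209] is false
  CI tests passing: yes → true
  PR age > 528 hours: 695 > 528 is true
  target branch = hotfix: release == hotfix is false
  target branch ∈ {develop, main, release}: release is in the set → true
  files changed ≥ 171: 336 ≥ 171 is true
  files changed between 358 and 382: 336 in [358, 382] is false
  coverage delta between 94.3% and 99.1%: 29.8 in [94.3, 99.1] is false
Combine:
[1.2] NOT true = false
[1] false AND false = false
[2] false AND false = false
[3.2] NOT false = true
[3] false AND true = false
[4.2] NOT true = false
[4] true AND false AND false = false
[5] true AND true AND true = true
[6.1] NOT false = true
[6] true AND false AND true = false
[7.1] NOT true = false
[7] false AND false AND true = false
[8.1] NOT true = false
[8] false AND false AND false = false
[root] false OR false OR false OR false OR true OR false OR false OR false = true
Overall: true → merged

Merged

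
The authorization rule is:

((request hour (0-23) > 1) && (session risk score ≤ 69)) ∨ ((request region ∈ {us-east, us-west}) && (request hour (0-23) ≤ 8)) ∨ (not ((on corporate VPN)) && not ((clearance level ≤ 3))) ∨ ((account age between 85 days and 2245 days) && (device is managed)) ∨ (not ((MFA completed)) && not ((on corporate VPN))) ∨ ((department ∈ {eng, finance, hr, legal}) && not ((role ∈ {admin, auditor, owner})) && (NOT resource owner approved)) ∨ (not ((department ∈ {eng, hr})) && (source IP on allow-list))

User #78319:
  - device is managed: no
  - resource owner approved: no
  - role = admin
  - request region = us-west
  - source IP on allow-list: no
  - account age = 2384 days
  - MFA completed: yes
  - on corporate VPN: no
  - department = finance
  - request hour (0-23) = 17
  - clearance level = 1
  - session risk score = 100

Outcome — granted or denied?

Atomic conditions:
  request hour (0-23) > 1: 17 > 1 is true
  session risk score ≤ 69: 100 ≤ 69 is false
  request region ∈ {us-east, us-west}: us-west is in the set → true
  request hour (0-23) ≤ 8: 17 ≤ 8 is false
  on corporate VPN: no → false
  clearance level ≤ 3: 1 ≤ 3 is true
  account age between 85 days and 2245 days: 2384 in [85, 2245] is false
  device is managed: no → false
  MFA completed: yes → true
  department ∈ {eng, finance, hr, legal}: finance is in the set → true
  role ∈ {admin, auditor, owner}: admin is in the set → true
  NOT resource owner approved: no → true
  department ∈ {eng, hr}: finance is not in the set → false
  source IP on allow-list: no → false
Combine:
[1] true AND false = false
[2] true AND false = false
[3.1] NOT false = true
[3.2] NOT true = false
[3] true AND false = false
[4] false AND false = false
[5.1] NOT true = false
[5.2] NOT false = true
[5] false AND true = false
[6.2] NOT true = false
[6] true AND false AND true = false
[7.1] NOT false = true
[7] true AND false = false
[root] false OR false OR false OR false OR false OR false OR false = false
Overall: false → denied

Denied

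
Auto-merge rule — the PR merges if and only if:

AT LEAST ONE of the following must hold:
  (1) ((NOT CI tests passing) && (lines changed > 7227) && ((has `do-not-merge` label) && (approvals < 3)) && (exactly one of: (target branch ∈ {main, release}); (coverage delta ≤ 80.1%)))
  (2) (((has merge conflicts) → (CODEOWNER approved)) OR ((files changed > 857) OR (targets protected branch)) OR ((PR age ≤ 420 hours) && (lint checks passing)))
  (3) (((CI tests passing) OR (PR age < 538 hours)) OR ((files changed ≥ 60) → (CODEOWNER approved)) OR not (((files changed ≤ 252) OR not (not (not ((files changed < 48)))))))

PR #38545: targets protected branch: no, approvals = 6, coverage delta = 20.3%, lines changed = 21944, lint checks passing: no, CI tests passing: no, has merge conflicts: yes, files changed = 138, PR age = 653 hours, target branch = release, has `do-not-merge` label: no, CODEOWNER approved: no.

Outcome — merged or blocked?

Blocked

Atomic conditions:
  NOT CI tests passing: no → true
  lines changed > 7227: 21944 > 7227 is true
  has `do-not-merge` label: no → false
  approvals < 3: 6 < 3 is false
  target branch ∈ {main, release}: release is in the set → true
  coverage delta ≤ 80.1%: 20.3 ≤ 80.1 is true
  has merge conflicts: yes → true
  CODEOWNER approved: no → false
  files changed > 857: 138 > 857 is false
  targets protected branch: no → false
  PR age ≤ 420 hours: 653 ≤ 420 is false
  lint checks passing: no → false
  CI tests passing: no → false
  PR age < 538 hours: 653 < 538 is false
  files changed ≥ 60: 138 ≥ 60 is true
  files changed ≤ 252: 138 ≤ 252 is true
  files changed < 48: 138 < 48 is false
Combine:
[1.3] false AND false = false
[1.4] exactly-one(true, true) = false
[1] true AND true AND false AND false = false
[2.1] true → false = false
[2.2] false OR false = false
[2.3] false AND false = false
[2] false OR false OR false = false
[3.1] false OR false = false
[3.2] true → false = false
[3.3.1.2.1.1] NOT false = true
[3.3.1.2.1] NOT true = false
[3.3.1.2] NOT false = true
[3.3.1] true OR true = true
[3.3] NOT true = false
[3] false OR false OR false = false
[root] false OR false OR false = false
Overall: false → blocked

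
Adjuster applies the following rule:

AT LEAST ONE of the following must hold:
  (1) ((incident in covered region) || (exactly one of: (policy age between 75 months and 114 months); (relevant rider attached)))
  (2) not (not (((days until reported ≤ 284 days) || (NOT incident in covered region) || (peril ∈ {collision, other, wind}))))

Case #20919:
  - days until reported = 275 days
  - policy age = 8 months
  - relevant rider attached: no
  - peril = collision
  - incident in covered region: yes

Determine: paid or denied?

Atomic conditions:
  incident in covered region: yes → true
  policy age between 75 months and 114 months: 8 in [75, 114] is false
  relevant rider attached: no → false
  days until reported ≤ 284 days: 275 ≤ 284 is true
  NOT incident in covered region: yes → false
  peril ∈ {collision, other, wind}: collision is in the set → true
Combine:
[1.2] exactly-one(false, false) = false
[1] true OR false = true
[2.1.1] true OR false OR true = true
[2.1] NOT true = false
[2] NOT false = true
[root] true OR true = true
Overall: true → paid

Paid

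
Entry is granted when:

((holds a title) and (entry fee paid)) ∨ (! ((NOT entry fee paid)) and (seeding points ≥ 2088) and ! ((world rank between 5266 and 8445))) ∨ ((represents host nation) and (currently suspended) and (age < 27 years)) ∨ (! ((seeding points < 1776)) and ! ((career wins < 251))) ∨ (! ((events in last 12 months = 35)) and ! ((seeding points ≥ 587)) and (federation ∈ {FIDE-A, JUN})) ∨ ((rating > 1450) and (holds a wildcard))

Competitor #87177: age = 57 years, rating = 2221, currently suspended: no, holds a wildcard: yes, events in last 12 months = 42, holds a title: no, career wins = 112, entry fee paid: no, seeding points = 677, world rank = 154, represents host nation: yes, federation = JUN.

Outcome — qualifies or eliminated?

Qualifies

Atomic conditions:
  holds a title: no → false
  entry fee paid: no → false
  NOT entry fee paid: no → true
  seeding points ≥ 2088: 677 ≥ 2088 is false
  world rank between 5266 and 8445: 154 in [5266, 8445] is false
  represents host nation: yes → true
  currently suspended: no → false
  age < 27 years: 57 < 27 is false
  seeding points < 1776: 677 < 1776 is true
  career wins < 251: 112 < 251 is true
  events in last 12 months = 35: 42 == 35 is false
  seeding points ≥ 587: 677 ≥ 587 is true
  federation ∈ {FIDE-A, JUN}: JUN is in the set → true
  rating > 1450: 2221 > 1450 is true
  holds a wildcard: yes → true
Combine:
[1] false AND false = false
[2.1] NOT true = false
[2.3] NOT false = true
[2] false AND false AND true = false
[3] true AND false AND false = false
[4.1] NOT true = false
[4.2] NOT true = false
[4] false AND false = false
[5.1] NOT false = true
[5.2] NOT true = false
[5] true AND false AND true = false
[6] true AND true = true
[root] false OR false OR false OR false OR false OR true = true
Overall: true → qualifies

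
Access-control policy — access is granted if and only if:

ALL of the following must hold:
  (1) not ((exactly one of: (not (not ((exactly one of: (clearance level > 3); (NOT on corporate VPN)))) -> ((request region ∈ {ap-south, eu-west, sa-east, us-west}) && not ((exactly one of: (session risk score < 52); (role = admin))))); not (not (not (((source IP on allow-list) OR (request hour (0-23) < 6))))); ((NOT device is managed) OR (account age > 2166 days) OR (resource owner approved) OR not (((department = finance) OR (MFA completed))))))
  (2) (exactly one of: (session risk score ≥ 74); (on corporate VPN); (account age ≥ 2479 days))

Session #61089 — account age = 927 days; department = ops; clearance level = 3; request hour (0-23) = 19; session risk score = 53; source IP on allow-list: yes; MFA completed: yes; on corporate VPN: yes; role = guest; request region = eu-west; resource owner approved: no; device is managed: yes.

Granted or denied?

Atomic conditions:
  clearance level > 3: 3 > 3 is false
  NOT on corporate VPN: yes → false
  request region ∈ {ap-south, eu-west, sa-east, us-west}: eu-west is in the set → true
  session risk score < 52: 53 < 52 is false
  role = admin: guest == admin is false
  source IP on allow-list: yes → true
  request hour (0-23) < 6: 19 < 6 is false
  NOT device is managed: yes → false
  account age > 2166 days: 927 > 2166 is false
  resource owner approved: no → false
  department = finance: ops == finance is false
  MFA completed: yes → true
  session risk score ≥ 74: 53 ≥ 74 is false
  on corporate VPN: yes → true
  account age ≥ 2479 days: 927 ≥ 2479 is false
Combine:
[1.1.1.1.1.1] exactly-one(false, false) = false
[1.1.1.1.1] NOT false = true
[1.1.1.1] NOT true = false
[1.1.1.2.2.1] exactly-one(false, false) = false
[1.1.1.2.2] NOT false = true
[1.1.1.2] true AND true = true
[1.1.1] false → true (antecedent false ⇒ implication holds) = true
[1.1.2.1.1.1] true OR false = true
[1.1.2.1.1] NOT true = false
[1.1.2.1] NOT false = true
[1.1.2] NOT true = false
[1.1.3.4.1] false OR true = true
[1.1.3.4] NOT true = false
[1.1.3] false OR false OR false OR false = false
[1.1] exactly-one(true, false, false) = true
[1] NOT true = false
[2] exactly-one(false, true, false) = true
[root] false AND true = false
Overall: false → denied

Denied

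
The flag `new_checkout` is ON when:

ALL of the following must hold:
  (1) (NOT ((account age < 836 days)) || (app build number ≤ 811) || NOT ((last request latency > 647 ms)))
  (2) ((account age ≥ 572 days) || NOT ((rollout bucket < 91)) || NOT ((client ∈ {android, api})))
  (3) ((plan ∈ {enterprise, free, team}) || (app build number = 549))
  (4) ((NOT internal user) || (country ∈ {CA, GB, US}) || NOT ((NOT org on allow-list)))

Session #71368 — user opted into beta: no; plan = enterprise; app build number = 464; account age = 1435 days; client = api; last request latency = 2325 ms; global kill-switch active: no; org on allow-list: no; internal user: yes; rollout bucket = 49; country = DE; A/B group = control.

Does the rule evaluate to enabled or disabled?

Atomic conditions:
  account age < 836 days: 1435 < 836 is false
  app build number ≤ 811: 464 ≤ 811 is true
  last request latency > 647 ms: 2325 > 647 is true
  account age ≥ 572 days: 1435 ≥ 572 is true
  rollout bucket < 91: 49 < 91 is true
  client ∈ {android, api}: api is in the set → true
  plan ∈ {enterprise, free, team}: enterprise is in the set → true
  app build number = 549: 464 == 549 is false
  NOT internal user: yes → false
  country ∈ {CA, GB, US}: DE is not in the set → false
  NOT org on allow-list: no → true
Combine:
[1.1] NOT false = true
[1.3] NOT true = false
[1] true OR true OR false = true
[2.2] NOT true = false
[2.3] NOT true = false
[2] true OR false OR false = true
[3] true OR false = true
[4.3] NOT true = false
[4] false OR false OR false = false
[root] true AND true AND true AND false = false
Overall: false → disabled

Disabled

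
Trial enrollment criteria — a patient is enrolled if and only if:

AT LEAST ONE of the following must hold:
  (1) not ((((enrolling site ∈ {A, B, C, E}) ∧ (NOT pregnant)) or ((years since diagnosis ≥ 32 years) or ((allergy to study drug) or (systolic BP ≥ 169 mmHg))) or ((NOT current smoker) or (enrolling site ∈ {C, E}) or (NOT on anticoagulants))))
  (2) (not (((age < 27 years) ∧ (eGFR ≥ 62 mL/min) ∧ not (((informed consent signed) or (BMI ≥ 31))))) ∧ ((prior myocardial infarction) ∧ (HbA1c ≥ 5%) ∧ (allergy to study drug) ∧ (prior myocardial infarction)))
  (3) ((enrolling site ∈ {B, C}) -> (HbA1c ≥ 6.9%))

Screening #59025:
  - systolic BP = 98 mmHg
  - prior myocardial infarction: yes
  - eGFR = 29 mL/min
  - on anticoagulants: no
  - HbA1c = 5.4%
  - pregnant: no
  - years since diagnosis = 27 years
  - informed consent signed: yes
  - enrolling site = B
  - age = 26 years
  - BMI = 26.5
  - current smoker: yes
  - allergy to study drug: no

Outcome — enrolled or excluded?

Excluded

Atomic conditions:
  enrolling site ∈ {A, B, C, E}: B is in the set → true
  NOT pregnant: no → true
  years since diagnosis ≥ 32 years: 27 ≥ 32 is false
  allergy to study drug: no → false
  systolic BP ≥ 169 mmHg: 98 ≥ 169 is false
  NOT current smoker: yes → false
  enrolling site ∈ {C, E}: B is not in the set → false
  NOT on anticoagulants: no → true
  age < 27 years: 26 < 27 is true
  eGFR ≥ 62 mL/min: 29 ≥ 62 is false
  informed consent signed: yes → true
  BMI ≥ 31: 26.5 ≥ 31 is false
  prior myocardial infarction: yes → true
  HbA1c ≥ 5%: 5.4 ≥ 5 is true
  enrolling site ∈ {B, C}: B is in the set → true
  HbA1c ≥ 6.9%: 5.4 ≥ 6.9 is false
Combine:
[1.1.1] true AND true = true
[1.1.2.2] false OR false = false
[1.1.2] false OR false = false
[1.1.3] false OR false OR true = true
[1.1] true OR false OR true = true
[1] NOT true = false
[2.1.1.3.1] true OR false = true
[2.1.1.3] NOT true = false
[2.1.1] true AND false AND false = false
[2.1] NOT false = true
[2.2] true AND true AND false AND true = false
[2] true AND false = false
[3] true → false = false
[root] false OR false OR false = false
Overall: false → excluded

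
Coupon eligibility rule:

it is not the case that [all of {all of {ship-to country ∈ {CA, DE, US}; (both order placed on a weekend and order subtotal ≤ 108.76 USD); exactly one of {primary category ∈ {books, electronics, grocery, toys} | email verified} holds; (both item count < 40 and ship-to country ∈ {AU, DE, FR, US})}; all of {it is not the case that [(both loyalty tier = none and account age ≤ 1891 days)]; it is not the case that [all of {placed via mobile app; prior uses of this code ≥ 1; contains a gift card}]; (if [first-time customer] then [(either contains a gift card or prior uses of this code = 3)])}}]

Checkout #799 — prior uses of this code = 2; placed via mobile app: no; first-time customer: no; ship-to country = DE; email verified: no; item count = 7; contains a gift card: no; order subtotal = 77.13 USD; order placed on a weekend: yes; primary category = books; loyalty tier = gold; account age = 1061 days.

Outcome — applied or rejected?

Rejected

Atomic conditions:
  ship-to country ∈ {CA, DE, US}: DE is in the set → true
  order placed on a weekend: yes → true
  order subtotal ≤ 108.76 USD: 77.13 ≤ 108.76 is true
  primary category ∈ {books, electronics, grocery, toys}: books is in the set → true
  email verified: no → false
  item count < 40: 7 < 40 is true
  ship-to country ∈ {AU, DE, FR, US}: DE is in the set → true
  loyalty tier = none: gold == none is false
  account age ≤ 1891 days: 1061 ≤ 1891 is true
  placed via mobile app: no → false
  prior uses of this code ≥ 1: 2 ≥ 1 is true
  contains a gift card: no → false
  first-time customer: no → false
  prior uses of this code = 3: 2 == 3 is false
Combine:
[1.1.2] true AND true = true
[1.1.3] exactly-one(true, false) = true
[1.1.4] true AND true = true
[1.1] true AND true AND true AND true = true
[1.2.1.1] false AND true = false
[1.2.1] NOT false = true
[1.2.2.1] false AND true AND false = false
[1.2.2] NOT false = true
[1.2.3.2] false OR false = false
[1.2.3] false → false (antecedent false ⇒ implication holds) = true
[1.2] true AND true AND true = true
[1] true AND true = true
[root] NOT true = false
Overall: false → rejected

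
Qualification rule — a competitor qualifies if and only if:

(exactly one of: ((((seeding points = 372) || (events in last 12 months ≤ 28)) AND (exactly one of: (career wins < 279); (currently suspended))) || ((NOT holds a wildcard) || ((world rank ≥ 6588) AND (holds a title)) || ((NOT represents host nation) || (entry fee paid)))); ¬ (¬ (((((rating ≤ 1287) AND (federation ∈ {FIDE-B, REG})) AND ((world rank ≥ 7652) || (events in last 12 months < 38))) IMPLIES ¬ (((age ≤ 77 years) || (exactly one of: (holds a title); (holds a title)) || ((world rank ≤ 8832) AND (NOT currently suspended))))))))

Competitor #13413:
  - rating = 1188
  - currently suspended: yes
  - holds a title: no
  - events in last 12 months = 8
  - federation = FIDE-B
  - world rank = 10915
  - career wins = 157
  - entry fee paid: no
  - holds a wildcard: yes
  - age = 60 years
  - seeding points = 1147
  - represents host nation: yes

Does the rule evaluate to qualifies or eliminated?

Eliminated

Atomic conditions:
  seeding points = 372: 1147 == 372 is false
  events in last 12 months ≤ 28: 8 ≤ 28 is true
  career wins < 279: 157 < 279 is true
  currently suspended: yes → true
  NOT holds a wildcard: yes → false
  world rank ≥ 6588: 10915 ≥ 6588 is true
  holds a title: no → false
  NOT represents host nation: yes → false
  entry fee paid: no → false
  rating ≤ 1287: 1188 ≤ 1287 is true
  federation ∈ {FIDE-B, REG}: FIDE-B is in the set → true
  world rank ≥ 7652: 10915 ≥ 7652 is true
  events in last 12 months < 38: 8 < 38 is true
  age ≤ 77 years: 60 ≤ 77 is true
  world rank ≤ 8832: 10915 ≤ 8832 is false
  NOT currently suspended: yes → false
Combine:
[1.1.1] false OR true = true
[1.1.2] exactly-one(true, true) = false
[1.1] true AND false = false
[1.2.2] true AND false = false
[1.2.3] false OR false = false
[1.2] false OR false OR false = false
[1] false OR false = false
[2.1.1.1.1] true AND true = true
[2.1.1.1.2] true OR true = true
[2.1.1.1] true AND true = true
[2.1.1.2.1.2] exactly-one(false, false) = false
[2.1.1.2.1.3] false AND false = false
[2.1.1.2.1] true OR false OR false = true
[2.1.1.2] NOT true = false
[2.1.1] true → false = false
[2.1] NOT false = true
[2] NOT true = false
[root] exactly-one(false, false) = false
Overall: false → eliminated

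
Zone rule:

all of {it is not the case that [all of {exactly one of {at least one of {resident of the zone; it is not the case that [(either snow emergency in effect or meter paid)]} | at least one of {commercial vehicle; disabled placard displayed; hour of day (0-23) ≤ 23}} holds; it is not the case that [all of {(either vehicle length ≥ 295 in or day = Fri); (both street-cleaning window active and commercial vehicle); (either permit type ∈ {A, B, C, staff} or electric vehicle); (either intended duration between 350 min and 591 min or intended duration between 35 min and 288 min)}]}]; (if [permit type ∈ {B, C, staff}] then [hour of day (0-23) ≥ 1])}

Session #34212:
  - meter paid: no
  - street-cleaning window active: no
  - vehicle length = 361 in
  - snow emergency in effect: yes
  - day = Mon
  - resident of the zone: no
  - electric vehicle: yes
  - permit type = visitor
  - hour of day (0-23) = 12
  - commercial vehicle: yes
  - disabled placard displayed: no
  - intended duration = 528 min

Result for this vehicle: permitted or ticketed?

Ticketed

Atomic conditions:
  resident of the zone: no → false
  snow emergency in effect: yes → true
  meter paid: no → false
  commercial vehicle: yes → true
  disabled placard displayed: no → false
  hour of day (0-23) ≤ 23: 12 ≤ 23 is true
  vehicle length ≥ 295 in: 361 ≥ 295 is true
  day = Fri: Mon == Fri is false
  street-cleaning window active: no → false
  permit type ∈ {A, B, C, staff}: visitor is not in the set → false
  electric vehicle: yes → true
  intended duration between 350 min and 591 min: 528 in [350, 591] is true
  intended duration between 35 min and 288 min: 528 in [35, 288] is false
  permit type ∈ {B, C, staff}: visitor is not in the set → false
  hour of day (0-23) ≥ 1: 12 ≥ 1 is true
Combine:
[1.1.1.1.2.1] true OR false = true
[1.1.1.1.2] NOT true = false
[1.1.1.1] false OR false = false
[1.1.1.2] true OR false OR true = true
[1.1.1] exactly-one(false, true) = true
[1.1.2.1.1] true OR false = true
[1.1.2.1.2] false AND true = false
[1.1.2.1.3] false OR true = true
[1.1.2.1.4] true OR false = true
[1.1.2.1] true AND false AND true AND true = false
[1.1.2] NOT false = true
[1.1] true AND true = true
[1] NOT true = false
[2] false → true (antecedent false ⇒ implication holds) = true
[root] false AND true = false
Overall: false → ticketed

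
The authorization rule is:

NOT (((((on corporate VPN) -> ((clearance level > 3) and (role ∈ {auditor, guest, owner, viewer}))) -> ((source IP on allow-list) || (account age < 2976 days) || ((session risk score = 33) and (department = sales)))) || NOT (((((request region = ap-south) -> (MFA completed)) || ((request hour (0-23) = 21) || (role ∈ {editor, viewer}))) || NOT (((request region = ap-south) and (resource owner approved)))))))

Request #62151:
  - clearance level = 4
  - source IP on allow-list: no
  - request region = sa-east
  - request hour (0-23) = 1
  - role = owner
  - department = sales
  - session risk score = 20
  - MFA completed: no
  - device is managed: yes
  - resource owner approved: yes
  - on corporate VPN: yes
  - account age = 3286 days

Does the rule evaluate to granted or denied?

Atomic conditions:
  on corporate VPN: yes → true
  clearance level > 3: 4 > 3 is true
  role ∈ {auditor, guest, owner, viewer}: owner is in the set → true
  source IP on allow-list: no → false
  account age < 2976 days: 3286 < 2976 is false
  session risk score = 33: 20 == 33 is false
  department = sales: sales == sales is true
  request region = ap-south: sa-east == ap-south is false
  MFA completed: no → false
  request hour (0-23) = 21: 1 == 21 is false
  role ∈ {editor, viewer}: owner is not in the set → false
  resource owner approved: yes → true
Combine:
[1.1.1.2] true AND true = true
[1.1.1] true → true = true
[1.1.2.3] false AND true = false
[1.1.2] false OR false OR false = false
[1.1] true → false = false
[1.2.1.1.1] false → false (antecedent false ⇒ implication holds) = true
[1.2.1.1.2] false OR false = false
[1.2.1.1] true OR false = true
[1.2.1.2.1] false AND true = false
[1.2.1.2] NOT false = true
[1.2.1] true OR true = true
[1.2] NOT true = false
[1] false OR false = false
[root] NOT false = true
Overall: true → granted

Granted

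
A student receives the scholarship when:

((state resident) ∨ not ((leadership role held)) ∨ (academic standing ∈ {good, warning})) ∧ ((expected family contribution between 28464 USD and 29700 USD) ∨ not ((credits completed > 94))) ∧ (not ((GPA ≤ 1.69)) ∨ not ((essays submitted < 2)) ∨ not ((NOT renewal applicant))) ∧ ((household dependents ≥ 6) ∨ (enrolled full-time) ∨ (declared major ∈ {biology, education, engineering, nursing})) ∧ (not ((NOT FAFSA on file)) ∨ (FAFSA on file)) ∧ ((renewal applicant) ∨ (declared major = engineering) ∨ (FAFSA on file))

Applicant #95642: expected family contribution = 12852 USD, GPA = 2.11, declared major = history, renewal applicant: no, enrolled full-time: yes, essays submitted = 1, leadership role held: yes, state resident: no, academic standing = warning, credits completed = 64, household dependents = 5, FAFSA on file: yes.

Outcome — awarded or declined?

Awarded

Atomic conditions:
  state resident: no → false
  leadership role held: yes → true
  academic standing ∈ {good, warning}: warning is in the set → true
  expected family contribution between 28464 USD and 29700 USD: 12852 in [28464, 29700] is false
  credits completed > 94: 64 > 94 is false
  GPA ≤ 1.69: 2.11 ≤ 1.69 is false
  essays submitted < 2: 1 < 2 is true
  NOT renewal applicant: no → true
  household dependents ≥ 6: 5 ≥ 6 is false
  enrolled full-time: yes → true
  declared major ∈ {biology, education, engineering, nursing}: history is not in the set → false
  NOT FAFSA on file: yes → false
  FAFSA on file: yes → true
  renewal applicant: no → false
  declared major = engineering: history == engineering is false
Combine:
[1.2] NOT true = false
[1] false OR false OR true = true
[2.2] NOT false = true
[2] false OR true = true
[3.1] NOT false = true
[3.2] NOT true = false
[3.3] NOT true = false
[3] true OR false OR false = true
[4] false OR true OR false = true
[5.1] NOT false = true
[5] true OR true = true
[6] false OR false OR true = true
[root] true AND true AND true AND true AND true AND true = true
Overall: true → awarded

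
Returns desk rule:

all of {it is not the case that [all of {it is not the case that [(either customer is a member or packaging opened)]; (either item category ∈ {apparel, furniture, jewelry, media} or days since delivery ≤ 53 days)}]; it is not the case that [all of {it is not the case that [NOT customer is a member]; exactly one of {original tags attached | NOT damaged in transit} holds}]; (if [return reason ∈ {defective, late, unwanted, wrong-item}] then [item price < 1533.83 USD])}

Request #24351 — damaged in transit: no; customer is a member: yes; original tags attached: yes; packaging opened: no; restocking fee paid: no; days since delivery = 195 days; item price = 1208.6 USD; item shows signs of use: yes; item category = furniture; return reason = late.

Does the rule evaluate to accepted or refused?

Accepted

Atomic conditions:
  customer is a member: yes → true
  packaging opened: no → false
  item category ∈ {apparel, furniture, jewelry, media}: furniture is in the set → true
  days since delivery ≤ 53 days: 195 ≤ 53 is false
  NOT customer is a member: yes → false
  original tags attached: yes → true
  NOT damaged in transit: no → true
  return reason ∈ {defective, late, unwanted, wrong-item}: late is in the set → true
  item price < 1533.83 USD: 1208.6 < 1533.83 is true
Combine:
[1.1.1.1] true OR false = true
[1.1.1] NOT true = false
[1.1.2] true OR false = true
[1.1] false AND true = false
[1] NOT false = true
[2.1.1] NOT false = true
[2.1.2] exactly-one(true, true) = false
[2.1] true AND false = false
[2] NOT false = true
[3] true → true = true
[root] true AND true AND true = true
Overall: true → accepted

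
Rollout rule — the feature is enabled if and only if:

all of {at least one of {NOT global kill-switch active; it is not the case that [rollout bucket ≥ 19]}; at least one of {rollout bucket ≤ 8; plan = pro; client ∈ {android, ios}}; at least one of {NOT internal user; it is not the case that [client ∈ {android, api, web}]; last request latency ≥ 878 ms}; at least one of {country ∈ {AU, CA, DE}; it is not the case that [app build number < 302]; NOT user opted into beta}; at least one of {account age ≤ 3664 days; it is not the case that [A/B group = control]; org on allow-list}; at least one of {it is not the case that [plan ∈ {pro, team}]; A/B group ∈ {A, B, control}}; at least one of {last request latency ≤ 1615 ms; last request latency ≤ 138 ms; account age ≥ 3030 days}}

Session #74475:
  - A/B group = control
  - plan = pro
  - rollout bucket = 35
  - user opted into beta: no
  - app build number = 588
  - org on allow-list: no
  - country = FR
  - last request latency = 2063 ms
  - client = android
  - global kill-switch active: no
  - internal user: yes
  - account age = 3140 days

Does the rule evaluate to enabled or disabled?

Enabled

Atomic conditions:
  NOT global kill-switch active: no → true
  rollout bucket ≥ 19: 35 ≥ 19 is true
  rollout bucket ≤ 8: 35 ≤ 8 is false
  plan = pro: pro == pro is true
  client ∈ {android, ios}: android is in the set → true
  NOT internal user: yes → false
  client ∈ {android, api, web}: android is in the set → true
  last request latency ≥ 878 ms: 2063 ≥ 878 is true
  country ∈ {AU, CA, DE}: FR is not in the set → false
  app build number < 302: 588 < 302 is false
  NOT user opted into beta: no → true
  account age ≤ 3664 days: 3140 ≤ 3664 is true
  A/B group = control: control == control is true
  org on allow-list: no → false
  plan ∈ {pro, team}: pro is in the set → true
  A/B group ∈ {A, B, control}: control is in the set → true
  last request latency ≤ 1615 ms: 2063 ≤ 1615 is false
  last request latency ≤ 138 ms: 2063 ≤ 138 is false
  account age ≥ 3030 days: 3140 ≥ 3030 is true
Combine:
[1.2] NOT true = false
[1] true OR false = true
[2] false OR true OR true = true
[3.2] NOT true = false
[3] false OR false OR true = true
[4.2] NOT false = true
[4] false OR true OR true = true
[5.2] NOT true = false
[5] true OR false OR false = true
[6.1] NOT true = false
[6] false OR true = true
[7] false OR false OR true = true
[root] true AND true AND true AND true AND true AND true AND true = true
Overall: true → enabled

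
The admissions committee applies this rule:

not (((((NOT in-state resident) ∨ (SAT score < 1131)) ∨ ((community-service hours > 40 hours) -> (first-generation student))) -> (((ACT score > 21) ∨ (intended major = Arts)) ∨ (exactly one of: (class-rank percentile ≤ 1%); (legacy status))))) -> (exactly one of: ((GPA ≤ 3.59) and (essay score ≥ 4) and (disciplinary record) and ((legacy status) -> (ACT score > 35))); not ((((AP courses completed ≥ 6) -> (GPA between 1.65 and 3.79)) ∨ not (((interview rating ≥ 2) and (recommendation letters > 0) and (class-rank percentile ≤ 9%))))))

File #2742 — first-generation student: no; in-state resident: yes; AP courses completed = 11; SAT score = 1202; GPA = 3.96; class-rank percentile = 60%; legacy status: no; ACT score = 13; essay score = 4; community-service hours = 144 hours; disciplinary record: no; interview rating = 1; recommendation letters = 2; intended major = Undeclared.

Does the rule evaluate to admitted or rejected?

Admitted

Atomic conditions:
  NOT in-state resident: yes → false
  SAT score < 1131: 1202 < 1131 is false
  community-service hours > 40 hours: 144 > 40 is true
  first-generation student: no → false
  ACT score > 21: 13 > 21 is false
  intended major = Arts: Undeclared == Arts is false
  class-rank percentile ≤ 1%: 60 ≤ 1 is false
  legacy status: no → false
  GPA ≤ 3.59: 3.96 ≤ 3.59 is false
  essay score ≥ 4: 4 ≥ 4 is true
  disciplinary record: no → false
  ACT score > 35: 13 > 35 is false
  AP courses completed ≥ 6: 11 ≥ 6 is true
  GPA between 1.65 and 3.79: 3.96 in [1.65, 3.79] is false
  interview rating ≥ 2: 1 ≥ 2 is false
  recommendation letters > 0: 2 > 0 is true
  class-rank percentile ≤ 9%: 60 ≤ 9 is false
Combine:
[1.1.1.1] false OR false = false
[1.1.1.2] true → false = false
[1.1.1] false OR false = false
[1.1.2.1] false OR false = false
[1.1.2.2] exactly-one(false, false) = false
[1.1.2] false OR false = false
[1.1] false → false (antecedent false ⇒ implication holds) = true
[1] NOT true = false
[2.1.4] false → false (antecedent false ⇒ implication holds) = true
[2.1] false AND true AND false AND true = false
[2.2.1.1] true → false = false
[2.2.1.2.1] false AND true AND false = false
[2.2.1.2] NOT false = true
[2.2.1] false OR true = true
[2.2] NOT true = false
[2] exactly-one(false, false) = false
[root] false → false (antecedent false ⇒ implication holds) = true
Overall: true → admitted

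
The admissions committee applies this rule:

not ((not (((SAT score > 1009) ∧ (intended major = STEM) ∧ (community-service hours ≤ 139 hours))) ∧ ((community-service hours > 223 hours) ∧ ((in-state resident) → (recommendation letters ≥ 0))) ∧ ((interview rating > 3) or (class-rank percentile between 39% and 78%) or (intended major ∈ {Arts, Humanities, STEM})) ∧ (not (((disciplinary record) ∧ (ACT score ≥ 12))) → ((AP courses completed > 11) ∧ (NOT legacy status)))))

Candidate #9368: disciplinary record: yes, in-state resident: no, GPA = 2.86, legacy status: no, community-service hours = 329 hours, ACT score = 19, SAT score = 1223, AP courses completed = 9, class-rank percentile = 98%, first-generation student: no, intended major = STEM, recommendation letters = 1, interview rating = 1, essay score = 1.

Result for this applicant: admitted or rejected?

Atomic conditions:
  SAT score > 1009: 1223 > 1009 is true
  intended major = STEM: STEM == STEM is true
  community-service hours ≤ 139 hours: 329 ≤ 139 is false
  community-service hours > 223 hours: 329 > 223 is true
  in-state resident: no → false
  recommendation letters ≥ 0: 1 ≥ 0 is true
  interview rating > 3: 1 > 3 is false
  class-rank percentile between 39% and 78%: 98 in [39, 78] is false
  intended major ∈ {Arts, Humanities, STEM}: STEM is in the set → true
  disciplinary record: yes → true
  ACT score ≥ 12: 19 ≥ 12 is true
  AP courses completed > 11: 9 > 11 is false
  NOT legacy status: no → true
Combine:
[1.1.1] true AND true AND false = false
[1.1] NOT false = true
[1.2.2] false → true (antecedent false ⇒ implication holds) = true
[1.2] true AND true = true
[1.3] false OR false OR true = true
[1.4.1.1] true AND true = true
[1.4.1] NOT true = false
[1.4.2] false AND true = false
[1.4] false → false (antecedent false ⇒ implication holds) = true
[1] true AND true AND true AND true = true
[root] NOT true = false
Overall: false → rejected

Rejected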